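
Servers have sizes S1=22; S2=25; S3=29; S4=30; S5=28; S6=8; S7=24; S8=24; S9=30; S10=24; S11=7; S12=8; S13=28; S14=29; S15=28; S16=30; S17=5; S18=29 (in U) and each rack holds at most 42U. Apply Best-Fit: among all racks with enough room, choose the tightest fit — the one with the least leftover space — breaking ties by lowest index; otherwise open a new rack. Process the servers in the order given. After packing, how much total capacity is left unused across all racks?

Put S1 (22U) in rack 1; 20U remain.
Put S2 (25U) in rack 2; 17U remain.
Put S3 (29U) in rack 3; 13U remain.
Put S4 (30U) in rack 4; 12U remain.
Put S5 (28U) in rack 5; 14U remain.
Put S6 (8U) in rack 4; 4U remain.
Put S7 (24U) in rack 6; 18U remain.
Put S8 (24U) in rack 7; 18U remain.
Put S9 (30U) in rack 8; 12U remain.
Put S10 (24U) in rack 9; 18U remain.
Put S11 (7U) in rack 8; 5U remain.
Put S12 (8U) in rack 3; 5U remain.
Put S13 (28U) in rack 10; 14U remain.
Put S14 (29U) in rack 11; 13U remain.
Put S15 (28U) in rack 12; 14U remain.
Put S16 (30U) in rack 13; 12U remain.
Put S17 (5U) in rack 3; 0U remain.
Put S18 (29U) in rack 14; 13U remain.
14 racks × 42U = 588U; used 408U; unused 180U.

180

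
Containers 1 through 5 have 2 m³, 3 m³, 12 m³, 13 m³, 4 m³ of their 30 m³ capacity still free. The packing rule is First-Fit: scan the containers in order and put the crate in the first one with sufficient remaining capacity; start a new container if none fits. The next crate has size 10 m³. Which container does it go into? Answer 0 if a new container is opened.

3

Containers with room: container 3 (12 m³), container 4 (13 m³).
The first with room is container 3.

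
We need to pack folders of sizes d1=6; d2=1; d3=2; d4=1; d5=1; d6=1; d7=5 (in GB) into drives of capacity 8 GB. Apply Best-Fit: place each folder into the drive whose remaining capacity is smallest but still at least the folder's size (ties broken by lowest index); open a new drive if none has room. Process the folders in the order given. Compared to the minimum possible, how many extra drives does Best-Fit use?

0

Best-Fit: [6,1,1] [2,1,1] [5] → 3 drives.
Total size 17 GB; any packing needs at least ⌈17/8⌉ = 3 drives.
So 3 is already optimal.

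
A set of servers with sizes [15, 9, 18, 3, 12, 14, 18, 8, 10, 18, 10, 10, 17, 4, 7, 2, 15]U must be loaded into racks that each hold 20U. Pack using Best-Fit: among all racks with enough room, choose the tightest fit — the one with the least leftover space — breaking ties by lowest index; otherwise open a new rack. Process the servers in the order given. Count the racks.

11 racks

15U → rack 1 (remaining 5U)
9U → rack 2 (remaining 11U)
18U → rack 3 (remaining 2U)
3U → rack 1 (remaining 2U)
12U → rack 4 (remaining 8U)
14U → rack 5 (remaining 6U)
18U → rack 6 (remaining 2U)
8U → rack 4 (remaining 0U)
10U → rack 2 (remaining 1U)
18U → rack 7 (remaining 2U)
10U → rack 8 (remaining 10U)
10U → rack 8 (remaining 0U)
17U → rack 9 (remaining 3U)
4U → rack 5 (remaining 2U)
7U → rack 10 (remaining 13U)
2U → rack 1 (remaining 0U)
15U → rack 11 (remaining 5U)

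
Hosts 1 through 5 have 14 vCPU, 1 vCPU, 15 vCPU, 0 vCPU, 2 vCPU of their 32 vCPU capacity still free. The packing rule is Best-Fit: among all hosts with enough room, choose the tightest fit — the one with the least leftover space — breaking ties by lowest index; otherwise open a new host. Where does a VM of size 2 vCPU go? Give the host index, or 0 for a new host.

Hosts with room: host 1 (14 vCPU), host 3 (15 vCPU), host 5 (2 vCPU).
Tightest fit is host 5 with 2 vCPU free.

5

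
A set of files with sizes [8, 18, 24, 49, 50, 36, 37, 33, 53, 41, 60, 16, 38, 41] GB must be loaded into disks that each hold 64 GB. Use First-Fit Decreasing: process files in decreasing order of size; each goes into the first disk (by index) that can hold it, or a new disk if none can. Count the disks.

Sorted descending: 60, 53, 50, 49, 41, 41, 38, 37, 36, 33, 24, 18, 16, 8.
disk 1: place 60 GB, 4 GB left
disk 2: place 53 GB, 11 GB left
disk 3: place 50 GB, 14 GB left
disk 4: place 49 GB, 15 GB left
disk 5: place 41 GB, 23 GB left
disk 6: place 41 GB, 23 GB left
disk 7: place 38 GB, 26 GB left
disk 8: place 37 GB, 27 GB left
disk 9: place 36 GB, 28 GB left
disk 10: place 33 GB, 31 GB left
disk 7: place 24 GB, 2 GB left
disk 5: place 18 GB, 5 GB left
disk 6: place 16 GB, 7 GB left
disk 2: place 8 GB, 3 GB left
Final disks: [60] [53,8] [50] [49] [41,18] [41,16] [38,24] [37] [36] [33].

10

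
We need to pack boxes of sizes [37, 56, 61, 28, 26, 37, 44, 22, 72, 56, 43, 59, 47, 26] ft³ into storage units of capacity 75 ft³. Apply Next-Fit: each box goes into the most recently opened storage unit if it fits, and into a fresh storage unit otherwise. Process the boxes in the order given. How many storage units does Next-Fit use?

Put 37 ft³ in storage unit 1; 38 ft³ remain.
Put 56 ft³ in storage unit 2; 19 ft³ remain.
Put 61 ft³ in storage unit 3; 14 ft³ remain.
Put 28 ft³ in storage unit 4; 47 ft³ remain.
Put 26 ft³ in storage unit 4; 21 ft³ remain.
Put 37 ft³ in storage unit 5; 38 ft³ remain.
Put 44 ft³ in storage unit 6; 31 ft³ remain.
Put 22 ft³ in storage unit 6; 9 ft³ remain.
Put 72 ft³ in storage unit 7; 3 ft³ remain.
Put 56 ft³ in storage unit 8; 19 ft³ remain.
Put 43 ft³ in storage unit 9; 32 ft³ remain.
Put 59 ft³ in storage unit 10; 16 ft³ remain.
Put 47 ft³ in storage unit 11; 28 ft³ remain.
Put 26 ft³ in storage unit 11; 2 ft³ remain.

11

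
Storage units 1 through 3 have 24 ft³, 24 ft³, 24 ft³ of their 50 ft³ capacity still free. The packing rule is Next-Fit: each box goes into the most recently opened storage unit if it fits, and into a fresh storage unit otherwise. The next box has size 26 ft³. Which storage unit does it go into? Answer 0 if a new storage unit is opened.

Next-Fit only looks at storage unit 3, which has 24 ft³ free.
26 ft³ does not fit, so a new storage unit is opened.

0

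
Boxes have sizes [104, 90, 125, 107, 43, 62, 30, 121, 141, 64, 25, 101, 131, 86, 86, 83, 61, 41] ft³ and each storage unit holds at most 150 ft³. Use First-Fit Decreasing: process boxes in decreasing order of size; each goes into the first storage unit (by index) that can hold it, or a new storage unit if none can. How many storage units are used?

Sorted descending: 141, 131, 125, 121, 107, 104, 101, 90, 86, 86, 83, 64, 62, 61, 43, 41, 30, 25.
141 ft³ → storage unit 1 (remaining 9 ft³)
131 ft³ → storage unit 2 (remaining 19 ft³)
125 ft³ → storage unit 3 (remaining 25 ft³)
121 ft³ → storage unit 4 (remaining 29 ft³)
107 ft³ → storage unit 5 (remaining 43 ft³)
104 ft³ → storage unit 6 (remaining 46 ft³)
101 ft³ → storage unit 7 (remaining 49 ft³)
90 ft³ → storage unit 8 (remaining 60 ft³)
86 ft³ → storage unit 9 (remaining 64 ft³)
86 ft³ → storage unit 10 (remaining 64 ft³)
83 ft³ → storage unit 11 (remaining 67 ft³)
64 ft³ → storage unit 9 (remaining 0 ft³)
62 ft³ → storage unit 10 (remaining 2 ft³)
61 ft³ → storage unit 11 (remaining 6 ft³)
43 ft³ → storage unit 5 (remaining 0 ft³)
41 ft³ → storage unit 6 (remaining 5 ft³)
30 ft³ → storage unit 7 (remaining 19 ft³)
25 ft³ → storage unit 3 (remaining 0 ft³)
Final storage units: [141] [131] [125,25] [121] [107,43] [104,41] [101,30] [90] [86,64] [86,62] [83,61].

11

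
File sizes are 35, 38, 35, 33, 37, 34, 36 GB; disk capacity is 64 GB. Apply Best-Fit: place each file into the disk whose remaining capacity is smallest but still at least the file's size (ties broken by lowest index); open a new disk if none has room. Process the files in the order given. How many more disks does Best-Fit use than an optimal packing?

0

Best-Fit: [35] [38] [35] [33] [37] [34] [36] → 7 disks.
7 files exceed 32 GB (half the capacity), and no two of those can share a disk, so at least 7 disks are needed.
So 7 is already optimal.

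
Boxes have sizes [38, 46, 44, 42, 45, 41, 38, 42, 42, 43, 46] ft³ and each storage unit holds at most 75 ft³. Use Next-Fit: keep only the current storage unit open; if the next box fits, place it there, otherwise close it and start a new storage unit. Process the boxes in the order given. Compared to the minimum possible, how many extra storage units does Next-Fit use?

Next-Fit: [38] [46] [44] [42] [45] [41] [38] [42] [42] [43] [46] → 11 storage units.
11 boxes exceed 37.5 ft³ (half the capacity), and no two of those can share a storage unit, so at least 11 storage units are needed.
So 11 is already optimal.

0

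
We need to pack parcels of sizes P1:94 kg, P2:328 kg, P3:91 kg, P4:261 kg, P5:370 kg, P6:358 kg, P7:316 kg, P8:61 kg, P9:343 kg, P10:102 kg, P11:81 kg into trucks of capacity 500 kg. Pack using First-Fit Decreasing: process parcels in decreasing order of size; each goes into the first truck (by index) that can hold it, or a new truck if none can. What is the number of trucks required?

Sorted descending: 370, 358, 343, 328, 316, 261, 102, 94, 91, 81, 61.
370 kg → truck 1 (remaining 130 kg)
358 kg → truck 2 (remaining 142 kg)
343 kg → truck 3 (remaining 157 kg)
328 kg → truck 4 (remaining 172 kg)
316 kg → truck 5 (remaining 184 kg)
261 kg → truck 6 (remaining 239 kg)
102 kg → truck 1 (remaining 28 kg)
94 kg → truck 2 (remaining 48 kg)
91 kg → truck 3 (remaining 66 kg)
81 kg → truck 4 (remaining 91 kg)
61 kg → truck 3 (remaining 5 kg)

6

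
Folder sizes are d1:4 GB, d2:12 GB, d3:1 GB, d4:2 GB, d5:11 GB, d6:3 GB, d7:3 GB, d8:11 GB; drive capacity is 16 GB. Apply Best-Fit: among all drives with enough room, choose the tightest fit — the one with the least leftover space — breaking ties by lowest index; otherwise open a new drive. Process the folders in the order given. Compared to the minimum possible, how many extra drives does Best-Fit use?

1

Best-Fit: [4,12] [1,2,11] [3,3] [11] → 4 drives.
Total size 47 GB; any packing needs at least ⌈47/16⌉ = 3 drives.
An optimal packing achieves that bound: [12,4] [11,3,2] [11,3,1] → 3 drives.
Excess: 4 − 3 = 1.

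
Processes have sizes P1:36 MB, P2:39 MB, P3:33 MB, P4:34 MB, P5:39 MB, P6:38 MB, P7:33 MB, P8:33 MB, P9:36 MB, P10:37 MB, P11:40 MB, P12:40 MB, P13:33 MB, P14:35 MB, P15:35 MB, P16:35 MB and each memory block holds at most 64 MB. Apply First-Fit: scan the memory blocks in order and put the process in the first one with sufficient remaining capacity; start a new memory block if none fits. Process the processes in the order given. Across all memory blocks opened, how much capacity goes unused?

448

Put P1 (36 MB) in memory block 1; 28 MB remain.
Put P2 (39 MB) in memory block 2; 25 MB remain.
Put P3 (33 MB) in memory block 3; 31 MB remain.
Put P4 (34 MB) in memory block 4; 30 MB remain.
Put P5 (39 MB) in memory block 5; 25 MB remain.
Put P6 (38 MB) in memory block 6; 26 MB remain.
Put P7 (33 MB) in memory block 7; 31 MB remain.
Put P8 (33 MB) in memory block 8; 31 MB remain.
Put P9 (36 MB) in memory block 9; 28 MB remain.
Put P10 (37 MB) in memory block 10; 27 MB remain.
Put P11 (40 MB) in memory block 11; 24 MB remain.
Put P12 (40 MB) in memory block 12; 24 MB remain.
Put P13 (33 MB) in memory block 13; 31 MB remain.
Put P14 (35 MB) in memory block 14; 29 MB remain.
Put P15 (35 MB) in memory block 15; 29 MB remain.
Put P16 (35 MB) in memory block 16; 29 MB remain.
16 memory blocks × 64 MB = 1024 MB; used 576 MB; unused 448 MB.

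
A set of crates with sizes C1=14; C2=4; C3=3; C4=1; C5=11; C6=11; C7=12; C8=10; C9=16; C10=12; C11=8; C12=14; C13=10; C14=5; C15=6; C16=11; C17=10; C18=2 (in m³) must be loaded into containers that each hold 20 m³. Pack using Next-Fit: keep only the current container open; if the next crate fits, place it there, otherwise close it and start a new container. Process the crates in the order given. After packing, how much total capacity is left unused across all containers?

C1 (14 m³) → container 1 (remaining 6 m³)
C2 (4 m³) → container 1 (remaining 2 m³)
C3 (3 m³) → container 2 (remaining 17 m³)
C4 (1 m³) → container 2 (remaining 16 m³)
C5 (11 m³) → container 2 (remaining 5 m³)
C6 (11 m³) → container 3 (remaining 9 m³)
C7 (12 m³) → container 4 (remaining 8 m³)
C8 (10 m³) → container 5 (remaining 10 m³)
C9 (16 m³) → container 6 (remaining 4 m³)
C10 (12 m³) → container 7 (remaining 8 m³)
C11 (8 m³) → container 7 (remaining 0 m³)
C12 (14 m³) → container 8 (remaining 6 m³)
C13 (10 m³) → container 9 (remaining 10 m³)
C14 (5 m³) → container 9 (remaining 5 m³)
C15 (6 m³) → container 10 (remaining 14 m³)
C16 (11 m³) → container 10 (remaining 3 m³)
C17 (10 m³) → container 11 (remaining 10 m³)
C18 (2 m³) → container 11 (remaining 8 m³)
11 containers × 20 m³ = 220 m³; used 160 m³; unused 60 m³.

60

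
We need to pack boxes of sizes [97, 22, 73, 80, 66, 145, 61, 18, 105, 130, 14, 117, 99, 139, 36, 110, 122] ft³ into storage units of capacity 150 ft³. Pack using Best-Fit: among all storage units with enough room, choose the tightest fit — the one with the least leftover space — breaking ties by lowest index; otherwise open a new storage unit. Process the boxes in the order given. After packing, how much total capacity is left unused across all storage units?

216

97 ft³ → storage unit 1 (remaining 53 ft³)
22 ft³ → storage unit 1 (remaining 31 ft³)
73 ft³ → storage unit 2 (remaining 77 ft³)
80 ft³ → storage unit 3 (remaining 70 ft³)
66 ft³ → storage unit 3 (remaining 4 ft³)
145 ft³ → storage unit 4 (remaining 5 ft³)
61 ft³ → storage unit 2 (remaining 16 ft³)
18 ft³ → storage unit 1 (remaining 13 ft³)
105 ft³ → storage unit 5 (remaining 45 ft³)
130 ft³ → storage unit 6 (remaining 20 ft³)
14 ft³ → storage unit 2 (remaining 2 ft³)
117 ft³ → storage unit 7 (remaining 33 ft³)
99 ft³ → storage unit 8 (remaining 51 ft³)
139 ft³ → storage unit 9 (remaining 11 ft³)
36 ft³ → storage unit 5 (remaining 9 ft³)
110 ft³ → storage unit 10 (remaining 40 ft³)
122 ft³ → storage unit 11 (remaining 28 ft³)
11 storage units × 150 ft³ = 1650 ft³; used 1434 ft³; unused 216 ft³.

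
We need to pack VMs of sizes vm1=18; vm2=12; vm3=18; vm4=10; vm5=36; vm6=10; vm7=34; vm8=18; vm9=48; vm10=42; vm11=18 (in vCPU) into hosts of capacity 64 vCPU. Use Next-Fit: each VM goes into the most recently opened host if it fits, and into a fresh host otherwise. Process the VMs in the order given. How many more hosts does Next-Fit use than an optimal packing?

0

Next-Fit: [18,12,18,10] [36,10] [34,18] [48] [42,18] → 5 hosts.
Total size 264 vCPU; any packing needs at least ⌈264/64⌉ = 5 hosts.
So 5 is already optimal.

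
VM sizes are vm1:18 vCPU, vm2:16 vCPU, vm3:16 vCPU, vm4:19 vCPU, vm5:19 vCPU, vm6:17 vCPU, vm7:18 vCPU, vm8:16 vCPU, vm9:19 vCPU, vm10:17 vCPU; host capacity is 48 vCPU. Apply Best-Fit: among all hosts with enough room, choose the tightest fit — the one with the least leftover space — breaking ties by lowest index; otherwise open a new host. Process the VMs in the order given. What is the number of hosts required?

5

Put vm1 (18 vCPU) in host 1; 30 vCPU remain.
Put vm2 (16 vCPU) in host 1; 14 vCPU remain.
Put vm3 (16 vCPU) in host 2; 32 vCPU remain.
Put vm4 (19 vCPU) in host 2; 13 vCPU remain.
Put vm5 (19 vCPU) in host 3; 29 vCPU remain.
Put vm6 (17 vCPU) in host 3; 12 vCPU remain.
Put vm7 (18 vCPU) in host 4; 30 vCPU remain.
Put vm8 (16 vCPU) in host 4; 14 vCPU remain.
Put vm9 (19 vCPU) in host 5; 29 vCPU remain.
Put vm10 (17 vCPU) in host 5; 12 vCPU remain.
Final hosts: [18,16] [16,19] [19,17] [18,16] [19,17].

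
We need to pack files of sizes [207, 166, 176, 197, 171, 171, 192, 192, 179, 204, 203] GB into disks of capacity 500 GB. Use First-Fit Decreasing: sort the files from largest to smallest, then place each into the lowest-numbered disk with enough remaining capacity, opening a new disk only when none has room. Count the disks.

6 disks

Sorted descending: 207, 204, 203, 197, 192, 192, 179, 176, 171, 171, 166.
Put 207 GB in disk 1; 293 GB remain.
Put 204 GB in disk 1; 89 GB remain.
Put 203 GB in disk 2; 297 GB remain.
Put 197 GB in disk 2; 100 GB remain.
Put 192 GB in disk 3; 308 GB remain.
Put 192 GB in disk 3; 116 GB remain.
Put 179 GB in disk 4; 321 GB remain.
Put 176 GB in disk 4; 145 GB remain.
Put 171 GB in disk 5; 329 GB remain.
Put 171 GB in disk 5; 158 GB remain.
Put 166 GB in disk 6; 334 GB remain.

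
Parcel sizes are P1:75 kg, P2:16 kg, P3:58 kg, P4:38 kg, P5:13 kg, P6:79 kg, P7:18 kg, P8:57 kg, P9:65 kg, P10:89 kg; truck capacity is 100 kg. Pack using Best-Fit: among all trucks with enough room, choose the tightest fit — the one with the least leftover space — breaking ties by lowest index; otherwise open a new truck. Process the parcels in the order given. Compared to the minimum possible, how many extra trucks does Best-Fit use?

0

Best-Fit: [75,16] [58,38] [13,79] [18,57] [65] [89] → 6 trucks.
Total size 508 kg; any packing needs at least ⌈508/100⌉ = 6 trucks.
So 6 is already optimal.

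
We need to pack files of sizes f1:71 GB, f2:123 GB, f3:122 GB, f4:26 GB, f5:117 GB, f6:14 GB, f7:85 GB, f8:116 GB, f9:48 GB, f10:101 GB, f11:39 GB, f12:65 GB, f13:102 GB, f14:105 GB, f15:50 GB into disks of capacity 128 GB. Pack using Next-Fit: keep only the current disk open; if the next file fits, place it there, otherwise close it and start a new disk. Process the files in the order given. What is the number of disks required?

13

disk 1: place f1 (71 GB), 57 GB left
disk 2: place f2 (123 GB), 5 GB left
disk 3: place f3 (122 GB), 6 GB left
disk 4: place f4 (26 GB), 102 GB left
disk 5: place f5 (117 GB), 11 GB left
disk 6: place f6 (14 GB), 114 GB left
disk 6: place f7 (85 GB), 29 GB left
disk 7: place f8 (116 GB), 12 GB left
disk 8: place f9 (48 GB), 80 GB left
disk 9: place f10 (101 GB), 27 GB left
disk 10: place f11 (39 GB), 89 GB left
disk 10: place f12 (65 GB), 24 GB left
disk 11: place f13 (102 GB), 26 GB left
disk 12: place f14 (105 GB), 23 GB left
disk 13: place f15 (50 GB), 78 GB left
Final disks: [71] [123] [122] [26] [117] [14,85] [116] [48] [101] [39,65] [102] [105] [50].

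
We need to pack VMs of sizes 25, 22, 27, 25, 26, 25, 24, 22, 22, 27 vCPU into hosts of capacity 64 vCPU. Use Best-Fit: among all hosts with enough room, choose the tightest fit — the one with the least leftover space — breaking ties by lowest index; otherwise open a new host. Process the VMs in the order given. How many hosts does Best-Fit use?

Put 25 vCPU in host 1; 39 vCPU remain.
Put 22 vCPU in host 1; 17 vCPU remain.
Put 27 vCPU in host 2; 37 vCPU remain.
Put 25 vCPU in host 2; 12 vCPU remain.
Put 26 vCPU in host 3; 38 vCPU remain.
Put 25 vCPU in host 3; 13 vCPU remain.
Put 24 vCPU in host 4; 40 vCPU remain.
Put 22 vCPU in host 4; 18 vCPU remain.
Put 22 vCPU in host 5; 42 vCPU remain.
Put 27 vCPU in host 5; 15 vCPU remain.

5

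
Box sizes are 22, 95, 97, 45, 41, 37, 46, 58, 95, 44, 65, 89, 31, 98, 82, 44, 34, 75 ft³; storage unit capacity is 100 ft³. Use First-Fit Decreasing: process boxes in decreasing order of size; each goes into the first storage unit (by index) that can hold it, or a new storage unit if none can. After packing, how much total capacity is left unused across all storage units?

102

Sorted descending: 98, 97, 95, 95, 89, 82, 75, 65, 58, 46, 45, 44, 44, 41, 37, 34, 31, 22.
98 ft³ → storage unit 1 (remaining 2 ft³)
97 ft³ → storage unit 2 (remaining 3 ft³)
95 ft³ → storage unit 3 (remaining 5 ft³)
95 ft³ → storage unit 4 (remaining 5 ft³)
89 ft³ → storage unit 5 (remaining 11 ft³)
82 ft³ → storage unit 6 (remaining 18 ft³)
75 ft³ → storage unit 7 (remaining 25 ft³)
65 ft³ → storage unit 8 (remaining 35 ft³)
58 ft³ → storage unit 9 (remaining 42 ft³)
46 ft³ → storage unit 10 (remaining 54 ft³)
45 ft³ → storage unit 10 (remaining 9 ft³)
44 ft³ → storage unit 11 (remaining 56 ft³)
44 ft³ → storage unit 11 (remaining 12 ft³)
41 ft³ → storage unit 9 (remaining 1 ft³)
37 ft³ → storage unit 12 (remaining 63 ft³)
34 ft³ → storage unit 8 (remaining 1 ft³)
31 ft³ → storage unit 12 (remaining 32 ft³)
22 ft³ → storage unit 7 (remaining 3 ft³)
12 storage units × 100 ft³ = 1200 ft³; used 1098 ft³; unused 102 ft³.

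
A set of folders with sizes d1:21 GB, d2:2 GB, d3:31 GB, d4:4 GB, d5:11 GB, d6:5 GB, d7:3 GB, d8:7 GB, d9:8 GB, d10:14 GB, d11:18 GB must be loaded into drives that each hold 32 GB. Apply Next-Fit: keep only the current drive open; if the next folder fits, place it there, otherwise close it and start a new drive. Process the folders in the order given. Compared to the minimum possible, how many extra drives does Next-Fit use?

1

Next-Fit: [21,2] [31] [4,11,5,3,7] [8,14] [18] → 5 drives.
Total size 124 GB; any packing needs at least ⌈124/32⌉ = 4 drives.
An optimal packing achieves that bound: [31] [21,11] [18,14] [8,7,5,4,3,2] → 4 drives.
Excess: 5 − 4 = 1.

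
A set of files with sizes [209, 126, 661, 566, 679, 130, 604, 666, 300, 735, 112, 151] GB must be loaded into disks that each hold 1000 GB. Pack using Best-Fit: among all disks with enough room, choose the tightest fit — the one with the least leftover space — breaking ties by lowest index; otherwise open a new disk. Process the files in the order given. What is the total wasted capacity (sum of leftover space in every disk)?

Put 209 GB in disk 1; 791 GB remain.
Put 126 GB in disk 1; 665 GB remain.
Put 661 GB in disk 1; 4 GB remain.
Put 566 GB in disk 2; 434 GB remain.
Put 679 GB in disk 3; 321 GB remain.
Put 130 GB in disk 3; 191 GB remain.
Put 604 GB in disk 4; 396 GB remain.
Put 666 GB in disk 5; 334 GB remain.
Put 300 GB in disk 5; 34 GB remain.
Put 735 GB in disk 6; 265 GB remain.
Put 112 GB in disk 3; 79 GB remain.
Put 151 GB in disk 6; 114 GB remain.
6 disks × 1000 GB = 6000 GB; used 4939 GB; unused 1061 GB.

1061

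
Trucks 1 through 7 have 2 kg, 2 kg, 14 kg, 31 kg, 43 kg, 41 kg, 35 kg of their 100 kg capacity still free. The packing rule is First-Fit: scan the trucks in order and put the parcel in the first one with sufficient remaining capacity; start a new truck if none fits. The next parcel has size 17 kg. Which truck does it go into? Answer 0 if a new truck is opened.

Trucks with room: truck 4 (31 kg), truck 5 (43 kg), truck 6 (41 kg), truck 7 (35 kg).
The first with room is truck 4.

4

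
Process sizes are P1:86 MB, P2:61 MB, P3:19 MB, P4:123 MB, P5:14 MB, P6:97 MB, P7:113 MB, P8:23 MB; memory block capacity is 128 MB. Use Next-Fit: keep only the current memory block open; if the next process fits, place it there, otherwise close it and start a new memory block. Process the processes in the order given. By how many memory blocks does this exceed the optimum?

Next-Fit: [86] [61,19] [123] [14,97] [113] [23] → 6 memory blocks.
Total size 536 MB; any packing needs at least ⌈536/128⌉ = 5 memory blocks.
An optimal packing achieves that bound: [123] [113,14] [97,23] [86,19] [61] → 5 memory blocks.
Excess: 6 − 5 = 1.

1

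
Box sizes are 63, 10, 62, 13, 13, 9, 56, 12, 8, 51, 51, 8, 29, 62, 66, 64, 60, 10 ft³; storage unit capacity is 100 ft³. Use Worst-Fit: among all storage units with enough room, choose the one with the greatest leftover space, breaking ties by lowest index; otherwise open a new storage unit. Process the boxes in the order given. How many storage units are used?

storage unit 1: place 63 ft³, 37 ft³ left
storage unit 1: place 10 ft³, 27 ft³ left
storage unit 2: place 62 ft³, 38 ft³ left
storage unit 2: place 13 ft³, 25 ft³ left
storage unit 1: place 13 ft³, 14 ft³ left
storage unit 2: place 9 ft³, 16 ft³ left
storage unit 3: place 56 ft³, 44 ft³ left
storage unit 3: place 12 ft³, 32 ft³ left
storage unit 3: place 8 ft³, 24 ft³ left
storage unit 4: place 51 ft³, 49 ft³ left
storage unit 5: place 51 ft³, 49 ft³ left
storage unit 4: place 8 ft³, 41 ft³ left
storage unit 5: place 29 ft³, 20 ft³ left
storage unit 6: place 62 ft³, 38 ft³ left
storage unit 7: place 66 ft³, 34 ft³ left
storage unit 8: place 64 ft³, 36 ft³ left
storage unit 9: place 60 ft³, 40 ft³ left
storage unit 4: place 10 ft³, 31 ft³ left

9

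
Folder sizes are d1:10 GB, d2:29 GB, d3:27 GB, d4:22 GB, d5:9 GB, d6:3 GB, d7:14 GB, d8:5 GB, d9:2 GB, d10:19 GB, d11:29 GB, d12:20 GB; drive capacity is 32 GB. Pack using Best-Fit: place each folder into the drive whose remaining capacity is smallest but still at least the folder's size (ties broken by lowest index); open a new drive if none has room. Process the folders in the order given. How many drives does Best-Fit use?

Put d1 (10 GB) in drive 1; 22 GB remain.
Put d2 (29 GB) in drive 2; 3 GB remain.
Put d3 (27 GB) in drive 3; 5 GB remain.
Put d4 (22 GB) in drive 1; 0 GB remain.
Put d5 (9 GB) in drive 4; 23 GB remain.
Put d6 (3 GB) in drive 2; 0 GB remain.
Put d7 (14 GB) in drive 4; 9 GB remain.
Put d8 (5 GB) in drive 3; 0 GB remain.
Put d9 (2 GB) in drive 4; 7 GB remain.
Put d10 (19 GB) in drive 5; 13 GB remain.
Put d11 (29 GB) in drive 6; 3 GB remain.
Put d12 (20 GB) in drive 7; 12 GB remain.

7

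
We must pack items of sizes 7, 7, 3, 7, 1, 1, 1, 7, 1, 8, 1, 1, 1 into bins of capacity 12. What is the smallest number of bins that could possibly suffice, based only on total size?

Total size = 7 + 7 + 3 + 7 + 1 + 1 + 1 + 7 + 1 + 8 + 1 + 1 + 1 = 46.
⌈46 / 12⌉ = 4.

4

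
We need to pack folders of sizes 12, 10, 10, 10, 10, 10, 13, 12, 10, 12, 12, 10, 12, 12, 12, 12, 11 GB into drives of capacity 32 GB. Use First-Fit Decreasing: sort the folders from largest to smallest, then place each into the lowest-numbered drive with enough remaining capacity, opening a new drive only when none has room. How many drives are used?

8

Sorted descending: 13, 12, 12, 12, 12, 12, 12, 12, 12, 11, 10, 10, 10, 10, 10, 10, 10.
drive 1: place 13 GB, 19 GB left
drive 1: place 12 GB, 7 GB left
drive 2: place 12 GB, 20 GB left
drive 2: place 12 GB, 8 GB left
drive 3: place 12 GB, 20 GB left
drive 3: place 12 GB, 8 GB left
drive 4: place 12 GB, 20 GB left
drive 4: place 12 GB, 8 GB left
drive 5: place 12 GB, 20 GB left
drive 5: place 11 GB, 9 GB left
drive 6: place 10 GB, 22 GB left
drive 6: place 10 GB, 12 GB left
drive 6: place 10 GB, 2 GB left
drive 7: place 10 GB, 22 GB left
drive 7: place 10 GB, 12 GB left
drive 7: place 10 GB, 2 GB left
drive 8: place 10 GB, 22 GB left
Final drives: [13,12] [12,12] [12,12] [12,12] [12,11] [10,10,10] [10,10,10] [10].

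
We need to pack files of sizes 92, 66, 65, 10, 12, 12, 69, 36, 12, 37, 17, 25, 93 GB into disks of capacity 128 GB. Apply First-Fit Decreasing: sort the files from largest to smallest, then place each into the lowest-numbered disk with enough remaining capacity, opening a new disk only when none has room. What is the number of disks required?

5 disks

Sorted descending: 93, 92, 69, 66, 65, 37, 36, 25, 17, 12, 12, 12, 10.
Put 93 GB in disk 1; 35 GB remain.
Put 92 GB in disk 2; 36 GB remain.
Put 69 GB in disk 3; 59 GB remain.
Put 66 GB in disk 4; 62 GB remain.
Put 65 GB in disk 5; 63 GB remain.
Put 37 GB in disk 3; 22 GB remain.
Put 36 GB in disk 2; 0 GB remain.
Put 25 GB in disk 1; 10 GB remain.
Put 17 GB in disk 3; 5 GB remain.
Put 12 GB in disk 4; 50 GB remain.
Put 12 GB in disk 4; 38 GB remain.
Put 12 GB in disk 4; 26 GB remain.
Put 10 GB in disk 1; 0 GB remain.
Final disks: [93,25,10] [92,36] [69,37,17] [66,12,12,12] [65].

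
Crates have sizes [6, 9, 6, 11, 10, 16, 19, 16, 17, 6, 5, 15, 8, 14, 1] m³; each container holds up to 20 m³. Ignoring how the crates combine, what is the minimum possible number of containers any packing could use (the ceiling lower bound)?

8 containers

Total size = 6 + 9 + 6 + 11 + 10 + 16 + 19 + 16 + 17 + 6 + 5 + 15 + 8 + 14 + 1 = 159 m³.
⌈159 / 20⌉ = 8.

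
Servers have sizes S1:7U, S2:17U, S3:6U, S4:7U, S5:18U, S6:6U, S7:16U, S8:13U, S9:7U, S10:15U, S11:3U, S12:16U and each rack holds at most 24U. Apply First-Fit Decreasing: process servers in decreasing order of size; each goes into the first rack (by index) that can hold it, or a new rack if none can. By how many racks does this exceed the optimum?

0

First-Fit Decreasing: [18,6] [17,7] [16,7] [16,7] [15,6,3] [13] → 6 racks.
Total size 131U; any packing needs at least ⌈131/24⌉ = 6 racks.
So 6 is already optimal.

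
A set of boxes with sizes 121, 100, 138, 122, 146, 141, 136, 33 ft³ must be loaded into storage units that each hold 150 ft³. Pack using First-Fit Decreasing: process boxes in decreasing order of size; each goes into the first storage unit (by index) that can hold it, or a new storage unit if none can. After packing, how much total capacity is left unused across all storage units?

Sorted descending: 146, 141, 138, 136, 122, 121, 100, 33.
storage unit 1: place 146 ft³, 4 ft³ left
storage unit 2: place 141 ft³, 9 ft³ left
storage unit 3: place 138 ft³, 12 ft³ left
storage unit 4: place 136 ft³, 14 ft³ left
storage unit 5: place 122 ft³, 28 ft³ left
storage unit 6: place 121 ft³, 29 ft³ left
storage unit 7: place 100 ft³, 50 ft³ left
storage unit 7: place 33 ft³, 17 ft³ left
7 storage units × 150 ft³ = 1050 ft³; used 937 ft³; unused 113 ft³.

113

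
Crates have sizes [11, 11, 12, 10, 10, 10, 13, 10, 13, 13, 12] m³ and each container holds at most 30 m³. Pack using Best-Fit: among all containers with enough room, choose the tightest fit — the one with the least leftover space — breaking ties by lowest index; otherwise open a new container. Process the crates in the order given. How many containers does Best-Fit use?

11 m³ → container 1 (remaining 19 m³)
11 m³ → container 1 (remaining 8 m³)
12 m³ → container 2 (remaining 18 m³)
10 m³ → container 2 (remaining 8 m³)
10 m³ → container 3 (remaining 20 m³)
10 m³ → container 3 (remaining 10 m³)
13 m³ → container 4 (remaining 17 m³)
10 m³ → container 3 (remaining 0 m³)
13 m³ → container 4 (remaining 4 m³)
13 m³ → container 5 (remaining 17 m³)
12 m³ → container 5 (remaining 5 m³)

5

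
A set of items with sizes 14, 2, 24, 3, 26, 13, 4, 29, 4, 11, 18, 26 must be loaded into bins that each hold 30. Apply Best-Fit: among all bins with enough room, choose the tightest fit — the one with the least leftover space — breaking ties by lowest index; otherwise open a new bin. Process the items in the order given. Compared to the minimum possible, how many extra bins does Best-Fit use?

1

Best-Fit: [14,2,13] [24,3] [26,4] [29] [4,11] [18] [26] → 7 bins.
Total size 174; any packing needs at least ⌈174/30⌉ = 6 bins.
An optimal packing achieves that bound: [29] [26,4] [26,4] [24,3,2] [18,11] [14,13] → 6 bins.
Excess: 7 − 6 = 1.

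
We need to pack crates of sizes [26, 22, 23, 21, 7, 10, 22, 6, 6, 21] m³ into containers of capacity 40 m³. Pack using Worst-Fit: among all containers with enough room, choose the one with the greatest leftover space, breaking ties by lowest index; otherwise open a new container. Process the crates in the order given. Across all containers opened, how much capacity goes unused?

26 m³ → container 1 (remaining 14 m³)
22 m³ → container 2 (remaining 18 m³)
23 m³ → container 3 (remaining 17 m³)
21 m³ → container 4 (remaining 19 m³)
7 m³ → container 4 (remaining 12 m³)
10 m³ → container 2 (remaining 8 m³)
22 m³ → container 5 (remaining 18 m³)
6 m³ → container 5 (remaining 12 m³)
6 m³ → container 3 (remaining 11 m³)
21 m³ → container 6 (remaining 19 m³)
6 containers × 40 m³ = 240 m³; used 164 m³; unused 76 m³.

76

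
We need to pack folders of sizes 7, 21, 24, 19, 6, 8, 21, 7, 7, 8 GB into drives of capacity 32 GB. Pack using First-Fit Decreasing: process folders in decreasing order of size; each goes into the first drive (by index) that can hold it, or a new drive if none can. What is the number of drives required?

Sorted descending: 24, 21, 21, 19, 8, 8, 7, 7, 7, 6.
24 GB → drive 1 (remaining 8 GB)
21 GB → drive 2 (remaining 11 GB)
21 GB → drive 3 (remaining 11 GB)
19 GB → drive 4 (remaining 13 GB)
8 GB → drive 1 (remaining 0 GB)
8 GB → drive 2 (remaining 3 GB)
7 GB → drive 3 (remaining 4 GB)
7 GB → drive 4 (remaining 6 GB)
7 GB → drive 5 (remaining 25 GB)
6 GB → drive 4 (remaining 0 GB)

5 drives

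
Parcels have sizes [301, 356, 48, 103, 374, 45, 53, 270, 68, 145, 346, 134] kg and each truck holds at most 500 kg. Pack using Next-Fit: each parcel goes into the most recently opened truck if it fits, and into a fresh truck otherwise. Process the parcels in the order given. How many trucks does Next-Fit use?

6 trucks

truck 1: place 301 kg, 199 kg left
truck 2: place 356 kg, 144 kg left
truck 2: place 48 kg, 96 kg left
truck 3: place 103 kg, 397 kg left
truck 3: place 374 kg, 23 kg left
truck 4: place 45 kg, 455 kg left
truck 4: place 53 kg, 402 kg left
truck 4: place 270 kg, 132 kg left
truck 4: place 68 kg, 64 kg left
truck 5: place 145 kg, 355 kg left
truck 5: place 346 kg, 9 kg left
truck 6: place 134 kg, 366 kg left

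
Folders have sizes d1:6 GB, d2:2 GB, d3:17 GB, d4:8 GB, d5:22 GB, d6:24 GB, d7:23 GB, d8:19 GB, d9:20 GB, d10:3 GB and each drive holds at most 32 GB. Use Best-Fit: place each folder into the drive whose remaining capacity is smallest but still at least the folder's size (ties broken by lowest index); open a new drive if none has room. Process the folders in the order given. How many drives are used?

d1 (6 GB) → drive 1 (remaining 26 GB)
d2 (2 GB) → drive 1 (remaining 24 GB)
d3 (17 GB) → drive 1 (remaining 7 GB)
d4 (8 GB) → drive 2 (remaining 24 GB)
d5 (22 GB) → drive 2 (remaining 2 GB)
d6 (24 GB) → drive 3 (remaining 8 GB)
d7 (23 GB) → drive 4 (remaining 9 GB)
d8 (19 GB) → drive 5 (remaining 13 GB)
d9 (20 GB) → drive 6 (remaining 12 GB)
d10 (3 GB) → drive 1 (remaining 4 GB)

6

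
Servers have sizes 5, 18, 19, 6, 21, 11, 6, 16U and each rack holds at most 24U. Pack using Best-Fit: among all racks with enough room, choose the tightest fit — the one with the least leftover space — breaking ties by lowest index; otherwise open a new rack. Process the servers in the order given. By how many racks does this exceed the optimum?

Best-Fit: [5,18] [19] [6,11,6] [21] [16] → 5 racks.
Total size 102U; any packing needs at least ⌈102/24⌉ = 5 racks.
So 5 is already optimal.

0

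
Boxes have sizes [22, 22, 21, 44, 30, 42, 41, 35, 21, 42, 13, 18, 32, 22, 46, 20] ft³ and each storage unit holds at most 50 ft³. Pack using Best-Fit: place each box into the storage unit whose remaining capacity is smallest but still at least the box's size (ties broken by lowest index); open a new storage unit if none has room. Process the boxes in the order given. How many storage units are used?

22 ft³ → storage unit 1 (remaining 28 ft³)
22 ft³ → storage unit 1 (remaining 6 ft³)
21 ft³ → storage unit 2 (remaining 29 ft³)
44 ft³ → storage unit 3 (remaining 6 ft³)
30 ft³ → storage unit 4 (remaining 20 ft³)
42 ft³ → storage unit 5 (remaining 8 ft³)
41 ft³ → storage unit 6 (remaining 9 ft³)
35 ft³ → storage unit 7 (remaining 15 ft³)
21 ft³ → storage unit 2 (remaining 8 ft³)
42 ft³ → storage unit 8 (remaining 8 ft³)
13 ft³ → storage unit 7 (remaining 2 ft³)
18 ft³ → storage unit 4 (remaining 2 ft³)
32 ft³ → storage unit 9 (remaining 18 ft³)
22 ft³ → storage unit 10 (remaining 28 ft³)
46 ft³ → storage unit 11 (remaining 4 ft³)
20 ft³ → storage unit 10 (remaining 8 ft³)
Final storage units: [22,22] [21,21] [44] [30,18] [42] [41] [35,13] [42] [32] [22,20] [46].

11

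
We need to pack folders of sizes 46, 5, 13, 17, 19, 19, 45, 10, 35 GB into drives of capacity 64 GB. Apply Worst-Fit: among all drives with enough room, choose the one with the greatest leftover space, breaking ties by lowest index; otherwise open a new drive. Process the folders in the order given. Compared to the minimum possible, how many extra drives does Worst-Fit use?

Worst-Fit: [46,5,13] [17,19,19] [45,10] [35] → 4 drives.
Total size 209 GB; any packing needs at least ⌈209/64⌉ = 4 drives.
So 4 is already optimal.

0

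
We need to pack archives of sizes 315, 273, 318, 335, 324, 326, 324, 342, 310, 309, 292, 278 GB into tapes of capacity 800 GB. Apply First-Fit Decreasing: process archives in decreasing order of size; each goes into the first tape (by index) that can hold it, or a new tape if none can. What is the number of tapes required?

Sorted descending: 342, 335, 326, 324, 324, 318, 315, 310, 309, 292, 278, 273.
tape 1: place 342 GB, 458 GB left
tape 1: place 335 GB, 123 GB left
tape 2: place 326 GB, 474 GB left
tape 2: place 324 GB, 150 GB left
tape 3: place 324 GB, 476 GB left
tape 3: place 318 GB, 158 GB left
tape 4: place 315 GB, 485 GB left
tape 4: place 310 GB, 175 GB left
tape 5: place 309 GB, 491 GB left
tape 5: place 292 GB, 199 GB left
tape 6: place 278 GB, 522 GB left
tape 6: place 273 GB, 249 GB left
Final tapes: [342,335] [326,324] [324,318] [315,310] [309,292] [278,273].

6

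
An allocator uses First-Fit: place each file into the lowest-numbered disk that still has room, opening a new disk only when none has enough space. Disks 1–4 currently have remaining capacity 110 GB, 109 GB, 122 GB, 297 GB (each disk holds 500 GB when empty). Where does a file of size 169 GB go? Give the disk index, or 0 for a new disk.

4

Disks with room: disk 4 (297 GB).
The first with room is disk 4.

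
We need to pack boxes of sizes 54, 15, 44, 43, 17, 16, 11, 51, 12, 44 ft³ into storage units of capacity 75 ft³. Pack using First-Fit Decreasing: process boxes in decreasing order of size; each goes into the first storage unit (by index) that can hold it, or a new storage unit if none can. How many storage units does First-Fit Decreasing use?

5

Sorted descending: 54, 51, 44, 44, 43, 17, 16, 15, 12, 11.
54 ft³ → storage unit 1 (remaining 21 ft³)
51 ft³ → storage unit 2 (remaining 24 ft³)
44 ft³ → storage unit 3 (remaining 31 ft³)
44 ft³ → storage unit 4 (remaining 31 ft³)
43 ft³ → storage unit 5 (remaining 32 ft³)
17 ft³ → storage unit 1 (remaining 4 ft³)
16 ft³ → storage unit 2 (remaining 8 ft³)
15 ft³ → storage unit 3 (remaining 16 ft³)
12 ft³ → storage unit 3 (remaining 4 ft³)
11 ft³ → storage unit 4 (remaining 20 ft³)
Final storage units: [54,17] [51,16] [44,15,12] [44,11] [43].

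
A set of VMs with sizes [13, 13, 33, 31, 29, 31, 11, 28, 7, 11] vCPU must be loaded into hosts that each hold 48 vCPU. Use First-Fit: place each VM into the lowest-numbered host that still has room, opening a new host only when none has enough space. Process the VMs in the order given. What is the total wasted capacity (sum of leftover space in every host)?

host 1: place 13 vCPU, 35 vCPU left
host 1: place 13 vCPU, 22 vCPU left
host 2: place 33 vCPU, 15 vCPU left
host 3: place 31 vCPU, 17 vCPU left
host 4: place 29 vCPU, 19 vCPU left
host 5: place 31 vCPU, 17 vCPU left
host 1: place 11 vCPU, 11 vCPU left
host 6: place 28 vCPU, 20 vCPU left
host 1: place 7 vCPU, 4 vCPU left
host 2: place 11 vCPU, 4 vCPU left
6 hosts × 48 vCPU = 288 vCPU; used 207 vCPU; unused 81 vCPU.

81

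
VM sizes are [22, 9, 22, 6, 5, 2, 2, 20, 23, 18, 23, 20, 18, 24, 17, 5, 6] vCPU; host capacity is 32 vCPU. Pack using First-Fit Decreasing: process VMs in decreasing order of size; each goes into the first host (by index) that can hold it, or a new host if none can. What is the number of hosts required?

Sorted descending: 24, 23, 23, 22, 22, 20, 20, 18, 18, 17, 9, 6, 6, 5, 5, 2, 2.
Put 24 vCPU in host 1; 8 vCPU remain.
Put 23 vCPU in host 2; 9 vCPU remain.
Put 23 vCPU in host 3; 9 vCPU remain.
Put 22 vCPU in host 4; 10 vCPU remain.
Put 22 vCPU in host 5; 10 vCPU remain.
Put 20 vCPU in host 6; 12 vCPU remain.
Put 20 vCPU in host 7; 12 vCPU remain.
Put 18 vCPU in host 8; 14 vCPU remain.
Put 18 vCPU in host 9; 14 vCPU remain.
Put 17 vCPU in host 10; 15 vCPU remain.
Put 9 vCPU in host 2; 0 vCPU remain.
Put 6 vCPU in host 1; 2 vCPU remain.
Put 6 vCPU in host 3; 3 vCPU remain.
Put 5 vCPU in host 4; 5 vCPU remain.
Put 5 vCPU in host 4; 0 vCPU remain.
Put 2 vCPU in host 1; 0 vCPU remain.
Put 2 vCPU in host 3; 1 vCPU remain.
Final hosts: [24,6,2] [23,9] [23,6,2] [22,5,5] [22] [20] [20] [18] [18] [17].

10 hosts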